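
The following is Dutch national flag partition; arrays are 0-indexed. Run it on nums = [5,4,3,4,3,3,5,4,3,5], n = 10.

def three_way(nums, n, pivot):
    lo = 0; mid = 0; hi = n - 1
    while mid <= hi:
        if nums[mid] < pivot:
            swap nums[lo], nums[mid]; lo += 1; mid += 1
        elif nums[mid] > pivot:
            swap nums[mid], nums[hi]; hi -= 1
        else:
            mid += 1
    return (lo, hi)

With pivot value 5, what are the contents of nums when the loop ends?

lo=0 mid=0 hi=9
5=5: mid=1
4<5: swap(0,1), lo=1 mid=2 ⇒ [4,5,3,4,3,3,5,4,3,5]
3<5: swap(1,2), lo=2 mid=3 ⇒ [4,3,5,4,3,3,5,4,3,5]
4<5: swap(2,3), lo=3 mid=4 ⇒ [4,3,4,5,3,3,5,4,3,5]
3<5: swap(3,4), lo=4 mid=5 ⇒ [4,3,4,3,5,3,5,4,3,5]
3<5: swap(4,5), lo=5 mid=6 ⇒ [4,3,4,3,3,5,5,4,3,5]
5=5: mid=7
4<5: swap(5,7), lo=6 mid=8 ⇒ [4,3,4,3,3,4,5,5,3,5]
3<5: swap(6,8), lo=7 mid=9 ⇒ [4,3,4,3,3,4,3,5,5,5]
5=5: mid=10
done. lo=7 hi=9; nums=[4,3,4,3,3,4,3,5,5,5]

[4,3,4,3,3,4,3,5,5,5]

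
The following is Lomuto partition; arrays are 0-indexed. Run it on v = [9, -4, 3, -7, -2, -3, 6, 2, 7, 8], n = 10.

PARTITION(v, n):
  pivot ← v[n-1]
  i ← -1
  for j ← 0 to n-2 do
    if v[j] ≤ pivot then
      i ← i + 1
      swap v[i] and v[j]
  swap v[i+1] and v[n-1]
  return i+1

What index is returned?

8

pivot=8, i=-1
j=0: 9>8, skip
j=1: -4≤8, i=0, swap(0,1) ⇒ [-4, 9, 3, -7, -2, -3, 6, 2, 7, 8]
j=2: 3≤8, i=1, swap(1,2) ⇒ [-4, 3, 9, -7, -2, -3, 6, 2, 7, 8]
j=3: -7≤8, i=2, swap(2,3) ⇒ [-4, 3, -7, 9, -2, -3, 6, 2, 7, 8]
j=4: -2≤8, i=3, swap(3,4) ⇒ [-4, 3, -7, -2, 9, -3, 6, 2, 7, 8]
j=5: -3≤8, i=4, swap(4,5) ⇒ [-4, 3, -7, -2, -3, 9, 6, 2, 7, 8]
j=6: 6≤8, i=5, swap(5,6) ⇒ [-4, 3, -7, -2, -3, 6, 9, 2, 7, 8]
j=7: 2≤8, i=6, swap(6,7) ⇒ [-4, 3, -7, -2, -3, 6, 2, 9, 7, 8]
j=8: 7≤8, i=7, swap(7,8) ⇒ [-4, 3, -7, -2, -3, 6, 2, 7, 9, 8]
swap(8,9) ⇒ [-4, 3, -7, -2, -3, 6, 2, 7, 8, 9]; return 8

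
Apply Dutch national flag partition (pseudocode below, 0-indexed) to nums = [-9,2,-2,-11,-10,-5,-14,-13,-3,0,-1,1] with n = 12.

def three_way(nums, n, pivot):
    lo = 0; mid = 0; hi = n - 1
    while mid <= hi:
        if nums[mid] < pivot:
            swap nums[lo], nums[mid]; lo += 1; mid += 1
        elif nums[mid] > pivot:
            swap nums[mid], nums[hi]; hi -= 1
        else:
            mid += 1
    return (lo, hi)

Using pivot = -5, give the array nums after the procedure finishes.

[-9,-13,-14,-11,-10,-5,-2,-3,0,-1,1,2]

lo=0 mid=0 hi=11
-9<-5: swap(0,0), lo=1 mid=1 ⇒ [-9,2,-2,-11,-10,-5,-14,-13,-3,0,-1,1]
2>-5: swap(1,11), hi=10 ⇒ [-9,1,-2,-11,-10,-5,-14,-13,-3,0,-1,2]
1>-5: swap(1,10), hi=9 ⇒ [-9,-1,-2,-11,-10,-5,-14,-13,-3,0,1,2]
-1>-5: swap(1,9), hi=8 ⇒ [-9,0,-2,-11,-10,-5,-14,-13,-3,-1,1,2]
0>-5: swap(1,8), hi=7 ⇒ [-9,-3,-2,-11,-10,-5,-14,-13,0,-1,1,2]
-3>-5: swap(1,7), hi=6 ⇒ [-9,-13,-2,-11,-10,-5,-14,-3,0,-1,1,2]
-13<-5: swap(1,1), lo=2 mid=2 ⇒ [-9,-13,-2,-11,-10,-5,-14,-3,0,-1,1,2]
-2>-5: swap(2,6), hi=5 ⇒ [-9,-13,-14,-11,-10,-5,-2,-3,0,-1,1,2]
-14<-5: swap(2,2), lo=3 mid=3 ⇒ [-9,-13,-14,-11,-10,-5,-2,-3,0,-1,1,2]
-11<-5: swap(3,3), lo=4 mid=4 ⇒ [-9,-13,-14,-11,-10,-5,-2,-3,0,-1,1,2]
-10<-5: swap(4,4), lo=5 mid=5 ⇒ [-9,-13,-14,-11,-10,-5,-2,-3,0,-1,1,2]
-5=-5: mid=6
done. lo=5 hi=5; nums=[-9,-13,-14,-11,-10,-5,-2,-3,0,-1,1,2]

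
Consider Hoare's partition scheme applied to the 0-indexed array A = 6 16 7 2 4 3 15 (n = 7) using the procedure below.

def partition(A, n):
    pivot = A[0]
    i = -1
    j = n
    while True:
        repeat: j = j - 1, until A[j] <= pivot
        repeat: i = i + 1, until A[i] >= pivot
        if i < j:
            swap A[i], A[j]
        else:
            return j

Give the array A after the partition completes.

3 4 2 7 16 6 15

pivot = A[0] = 6; i = -1, j = 7
j→5 (A[5]=3≤6), i→0 (A[0]=6≥6); i<j, swap → 3 16 7 2 4 6 15
j→4 (A[4]=4≤6), i→1 (A[1]=16≥6); i<j, swap → 3 4 7 2 16 6 15
j→3 (A[3]=2≤6), i→2 (A[2]=7≥6); i<j, swap → 3 4 2 7 16 6 15
j→2, i→3; i≥j, return j=2. A = 3 4 2 7 16 6 15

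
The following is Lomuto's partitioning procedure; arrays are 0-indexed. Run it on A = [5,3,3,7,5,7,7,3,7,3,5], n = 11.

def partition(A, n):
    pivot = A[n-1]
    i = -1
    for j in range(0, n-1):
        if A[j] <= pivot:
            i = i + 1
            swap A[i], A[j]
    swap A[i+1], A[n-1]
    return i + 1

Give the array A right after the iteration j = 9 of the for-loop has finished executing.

[5,3,3,5,3,3,7,7,7,7,5]

pivot=5, i=-1
j=0: 5≤5, i=0, swap(0,0) ⇒ [5,3,3,7,5,7,7,3,7,3,5]
j=1: 3≤5, i=1, swap(1,1) ⇒ [5,3,3,7,5,7,7,3,7,3,5]
j=2: 3≤5, i=2, swap(2,2) ⇒ [5,3,3,7,5,7,7,3,7,3,5]
j=3: 7>5, skip
j=4: 5≤5, i=3, swap(3,4) ⇒ [5,3,3,5,7,7,7,3,7,3,5]
j=5: 7>5, skip
j=6: 7>5, skip
j=7: 3≤5, i=4, swap(4,7) ⇒ [5,3,3,5,3,7,7,7,7,3,5]
j=8: 7>5, skip
j=9: 3≤5, i=5, swap(5,9) ⇒ [5,3,3,5,3,3,7,7,7,7,5]
(after j=9) A = [5,3,3,5,3,3,7,7,7,7,5]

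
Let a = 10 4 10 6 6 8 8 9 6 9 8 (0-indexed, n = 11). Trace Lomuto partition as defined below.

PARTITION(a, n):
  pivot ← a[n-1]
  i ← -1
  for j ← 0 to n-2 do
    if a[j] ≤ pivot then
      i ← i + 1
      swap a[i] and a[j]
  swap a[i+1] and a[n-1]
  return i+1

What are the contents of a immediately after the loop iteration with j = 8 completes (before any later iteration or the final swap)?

4 6 6 8 8 6 10 9 10 9 8

pivot = a[10] = 8; i = -1
j=0: a[0]=10 > 8 → no swap
j=1: a[1]=4 ≤ 8 → i=0, swap a[0],a[1] → 4 10 10 6 6 8 8 9 6 9 8
j=2: a[2]=10 > 8 → no swap
j=3: a[3]=6 ≤ 8 → i=1, swap a[1],a[3] → 4 6 10 10 6 8 8 9 6 9 8
j=4: a[4]=6 ≤ 8 → i=2, swap a[2],a[4] → 4 6 6 10 10 8 8 9 6 9 8
j=5: a[5]=8 ≤ 8 → i=3, swap a[3],a[5] → 4 6 6 8 10 10 8 9 6 9 8
j=6: a[6]=8 ≤ 8 → i=4, swap a[4],a[6] → 4 6 6 8 8 10 10 9 6 9 8
j=7: a[7]=9 > 8 → no swap
j=8: a[8]=6 ≤ 8 → i=5, swap a[5],a[8] → 4 6 6 8 8 6 10 9 10 9 8
(after j=8) a = 4 6 6 8 8 6 10 9 10 9 8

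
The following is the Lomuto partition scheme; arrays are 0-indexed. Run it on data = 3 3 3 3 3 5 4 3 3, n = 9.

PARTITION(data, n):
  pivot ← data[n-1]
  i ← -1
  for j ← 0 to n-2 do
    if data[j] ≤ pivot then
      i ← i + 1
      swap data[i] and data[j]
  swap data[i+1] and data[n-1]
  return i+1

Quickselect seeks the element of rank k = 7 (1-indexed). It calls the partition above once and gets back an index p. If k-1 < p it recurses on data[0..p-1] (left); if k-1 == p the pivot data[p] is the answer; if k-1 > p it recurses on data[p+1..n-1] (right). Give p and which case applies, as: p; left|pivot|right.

pivot = data[8] = 3; i = -1
j=0: data[0]=3 ≤ 3 → i=0, swap data[0],data[0] (no change) → 3 3 3 3 3 5 4 3 3
j=1: data[1]=3 ≤ 3 → i=1, swap data[1],data[1] (no change) → 3 3 3 3 3 5 4 3 3
j=2: data[2]=3 ≤ 3 → i=2, swap data[2],data[2] (no change) → 3 3 3 3 3 5 4 3 3
j=3: data[3]=3 ≤ 3 → i=3, swap data[3],data[3] (no change) → 3 3 3 3 3 5 4 3 3
j=4: data[4]=3 ≤ 3 → i=4, swap data[4],data[4] (no change) → 3 3 3 3 3 5 4 3 3
j=5: data[5]=5 > 3 → no swap
j=6: data[6]=4 > 3 → no swap
j=7: data[7]=3 ≤ 3 → i=5, swap data[5],data[7] → 3 3 3 3 3 3 4 5 3
final swap data[6],data[8] → 3 3 3 3 3 3 3 5 4; return 6
p = 6; k-1 = 6 == 6 ⇒ pivot

6; pivot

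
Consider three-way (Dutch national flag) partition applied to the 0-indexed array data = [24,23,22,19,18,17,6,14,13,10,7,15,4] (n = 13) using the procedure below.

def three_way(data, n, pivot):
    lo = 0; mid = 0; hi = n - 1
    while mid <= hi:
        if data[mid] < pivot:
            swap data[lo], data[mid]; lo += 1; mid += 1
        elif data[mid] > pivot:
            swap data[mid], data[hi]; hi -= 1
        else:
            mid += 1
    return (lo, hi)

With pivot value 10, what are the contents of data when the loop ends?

pivot = 10; lo=0, mid=0, hi=12
data[mid]=24>10: swap data[0],data[12]; hi=11 → [4,23,22,19,18,17,6,14,13,10,7,15,24]
data[mid]=4<10: swap data[0],data[0]; lo=1,mid=1 → [4,23,22,19,18,17,6,14,13,10,7,15,24]
data[mid]=23>10: swap data[1],data[11]; hi=10 → [4,15,22,19,18,17,6,14,13,10,7,23,24]
data[mid]=15>10: swap data[1],data[10]; hi=9 → [4,7,22,19,18,17,6,14,13,10,15,23,24]
data[mid]=7<10: swap data[1],data[1]; lo=2,mid=2 → [4,7,22,19,18,17,6,14,13,10,15,23,24]
data[mid]=22>10: swap data[2],data[9]; hi=8 → [4,7,10,19,18,17,6,14,13,22,15,23,24]
data[mid]=10=10: mid=3
data[mid]=19>10: swap data[3],data[8]; hi=7 → [4,7,10,13,18,17,6,14,19,22,15,23,24]
data[mid]=13>10: swap data[3],data[7]; hi=6 → [4,7,10,14,18,17,6,13,19,22,15,23,24]
data[mid]=14>10: swap data[3],data[6]; hi=5 → [4,7,10,6,18,17,14,13,19,22,15,23,24]
data[mid]=6<10: swap data[2],data[3]; lo=3,mid=4 → [4,7,6,10,18,17,14,13,19,22,15,23,24]
data[mid]=18>10: swap data[4],data[5]; hi=4 → [4,7,6,10,17,18,14,13,19,22,15,23,24]
data[mid]=17>10: swap data[4],data[4]; hi=3 → [4,7,6,10,17,18,14,13,19,22,15,23,24]
end: lo=3, hi=3; data = [4,7,6,10,17,18,14,13,19,22,15,23,24]

[4,7,6,10,17,18,14,13,19,22,15,23,24]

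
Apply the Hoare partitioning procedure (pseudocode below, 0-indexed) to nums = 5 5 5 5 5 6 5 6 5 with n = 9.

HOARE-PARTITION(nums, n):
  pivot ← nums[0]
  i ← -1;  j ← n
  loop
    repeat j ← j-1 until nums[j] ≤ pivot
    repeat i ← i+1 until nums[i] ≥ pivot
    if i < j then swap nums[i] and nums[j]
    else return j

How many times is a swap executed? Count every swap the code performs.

pivot = nums[0] = 5; i = -1, j = 9
j→8 (nums[8]=5≤5), i→0 (nums[0]=5≥5); i<j, swap → 5 5 5 5 5 6 5 6 5
j→6 (nums[6]=5≤5), i→1 (nums[1]=5≥5); i<j, swap → 5 5 5 5 5 6 5 6 5
j→4 (nums[4]=5≤5), i→2 (nums[2]=5≥5); i<j, swap → 5 5 5 5 5 6 5 6 5
j→3, i→3; i≥j, return j=3. nums = 5 5 5 5 5 6 5 6 5

3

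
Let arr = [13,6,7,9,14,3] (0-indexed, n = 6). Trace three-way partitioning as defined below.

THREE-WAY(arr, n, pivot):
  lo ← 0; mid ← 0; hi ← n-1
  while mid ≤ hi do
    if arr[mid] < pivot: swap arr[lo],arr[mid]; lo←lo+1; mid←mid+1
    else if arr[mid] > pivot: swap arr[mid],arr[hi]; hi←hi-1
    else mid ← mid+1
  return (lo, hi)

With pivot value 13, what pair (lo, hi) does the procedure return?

lo=0 mid=0 hi=5
13=13: mid=1
6<13: swap(0,1), lo=1 mid=2 ⇒ [6,13,7,9,14,3]
7<13: swap(1,2), lo=2 mid=3 ⇒ [6,7,13,9,14,3]
9<13: swap(2,3), lo=3 mid=4 ⇒ [6,7,9,13,14,3]
14>13: swap(4,5), hi=4 ⇒ [6,7,9,13,3,14]
3<13: swap(3,4), lo=4 mid=5 ⇒ [6,7,9,3,13,14]
done. lo=4 hi=4; arr=[6,7,9,3,13,14]

(4, 4)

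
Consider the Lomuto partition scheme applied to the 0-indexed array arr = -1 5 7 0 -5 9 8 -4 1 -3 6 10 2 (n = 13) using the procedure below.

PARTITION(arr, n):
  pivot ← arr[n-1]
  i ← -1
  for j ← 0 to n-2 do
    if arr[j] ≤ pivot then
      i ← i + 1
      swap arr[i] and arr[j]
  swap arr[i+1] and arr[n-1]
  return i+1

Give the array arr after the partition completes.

pivot = arr[12] = 2; i = -1
j=0: arr[0]=-1 ≤ 2 → i=0, swap arr[0],arr[0] (no change) → -1 5 7 0 -5 9 8 -4 1 -3 6 10 2
j=1: arr[1]=5 > 2 → no swap
j=2: arr[2]=7 > 2 → no swap
j=3: arr[3]=0 ≤ 2 → i=1, swap arr[1],arr[3] → -1 0 7 5 -5 9 8 -4 1 -3 6 10 2
j=4: arr[4]=-5 ≤ 2 → i=2, swap arr[2],arr[4] → -1 0 -5 5 7 9 8 -4 1 -3 6 10 2
j=5: arr[5]=9 > 2 → no swap
j=6: arr[6]=8 > 2 → no swap
j=7: arr[7]=-4 ≤ 2 → i=3, swap arr[3],arr[7] → -1 0 -5 -4 7 9 8 5 1 -3 6 10 2
j=8: arr[8]=1 ≤ 2 → i=4, swap arr[4],arr[8] → -1 0 -5 -4 1 9 8 5 7 -3 6 10 2
j=9: arr[9]=-3 ≤ 2 → i=5, swap arr[5],arr[9] → -1 0 -5 -4 1 -3 8 5 7 9 6 10 2
j=10: arr[10]=6 > 2 → no swap
j=11: arr[11]=10 > 2 → no swap
final swap arr[6],arr[12] → -1 0 -5 -4 1 -3 2 5 7 9 6 10 8; return 6

-1 0 -5 -4 1 -3 2 5 7 9 6 10 8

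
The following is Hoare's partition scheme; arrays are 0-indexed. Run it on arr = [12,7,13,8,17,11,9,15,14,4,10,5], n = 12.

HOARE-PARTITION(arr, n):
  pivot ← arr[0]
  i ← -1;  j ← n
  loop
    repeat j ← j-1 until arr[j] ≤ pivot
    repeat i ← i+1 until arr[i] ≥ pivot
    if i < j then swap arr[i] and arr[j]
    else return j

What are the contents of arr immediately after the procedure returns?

[5,7,10,8,4,11,9,15,14,17,13,12]

pivot=12
j stops at 11 (5), i stops at 0 (12); swap ⇒ [5,7,13,8,17,11,9,15,14,4,10,12]
j stops at 10 (10), i stops at 2 (13); swap ⇒ [5,7,10,8,17,11,9,15,14,4,13,12]
j stops at 9 (4), i stops at 4 (17); swap ⇒ [5,7,10,8,4,11,9,15,14,17,13,12]
j stops at 6, i stops at 7; i≥j ⇒ return 6. arr=[5,7,10,8,4,11,9,15,14,17,13,12]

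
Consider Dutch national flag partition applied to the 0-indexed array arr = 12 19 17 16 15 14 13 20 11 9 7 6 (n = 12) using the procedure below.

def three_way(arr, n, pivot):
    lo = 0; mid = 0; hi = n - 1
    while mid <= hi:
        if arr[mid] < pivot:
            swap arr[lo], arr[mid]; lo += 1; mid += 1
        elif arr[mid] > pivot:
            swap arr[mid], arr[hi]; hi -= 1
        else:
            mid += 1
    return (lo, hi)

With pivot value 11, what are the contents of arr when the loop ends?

lo=0 mid=0 hi=11
12>11: swap(0,11), hi=10 ⇒ 6 19 17 16 15 14 13 20 11 9 7 12
6<11: swap(0,0), lo=1 mid=1 ⇒ 6 19 17 16 15 14 13 20 11 9 7 12
19>11: swap(1,10), hi=9 ⇒ 6 7 17 16 15 14 13 20 11 9 19 12
7<11: swap(1,1), lo=2 mid=2 ⇒ 6 7 17 16 15 14 13 20 11 9 19 12
17>11: swap(2,9), hi=8 ⇒ 6 7 9 16 15 14 13 20 11 17 19 12
9<11: swap(2,2), lo=3 mid=3 ⇒ 6 7 9 16 15 14 13 20 11 17 19 12
16>11: swap(3,8), hi=7 ⇒ 6 7 9 11 15 14 13 20 16 17 19 12
11=11: mid=4
15>11: swap(4,7), hi=6 ⇒ 6 7 9 11 20 14 13 15 16 17 19 12
20>11: swap(4,6), hi=5 ⇒ 6 7 9 11 13 14 20 15 16 17 19 12
13>11: swap(4,5), hi=4 ⇒ 6 7 9 11 14 13 20 15 16 17 19 12
14>11: swap(4,4), hi=3 ⇒ 6 7 9 11 14 13 20 15 16 17 19 12
done. lo=3 hi=3; arr=6 7 9 11 14 13 20 15 16 17 19 12

6 7 9 11 14 13 20 15 16 17 19 12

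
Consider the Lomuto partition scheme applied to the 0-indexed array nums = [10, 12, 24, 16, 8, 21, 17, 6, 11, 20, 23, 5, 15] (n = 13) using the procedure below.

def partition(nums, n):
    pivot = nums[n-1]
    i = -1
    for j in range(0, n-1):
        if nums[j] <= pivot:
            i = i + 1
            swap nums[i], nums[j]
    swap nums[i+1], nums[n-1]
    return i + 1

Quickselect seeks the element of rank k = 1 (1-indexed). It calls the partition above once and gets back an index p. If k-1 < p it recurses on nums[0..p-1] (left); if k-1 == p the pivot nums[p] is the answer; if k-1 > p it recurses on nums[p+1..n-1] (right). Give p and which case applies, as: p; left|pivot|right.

6; left

pivot=15, i=-1
j=0: 10≤15, i=0, swap(0,0) ⇒ [10, 12, 24, 16, 8, 21, 17, 6, 11, 20, 23, 5, 15]
j=1: 12≤15, i=1, swap(1,1) ⇒ [10, 12, 24, 16, 8, 21, 17, 6, 11, 20, 23, 5, 15]
j=2: 24>15, skip
j=3: 16>15, skip
j=4: 8≤15, i=2, swap(2,4) ⇒ [10, 12, 8, 16, 24, 21, 17, 6, 11, 20, 23, 5, 15]
j=5: 21>15, skip
j=6: 17>15, skip
j=7: 6≤15, i=3, swap(3,7) ⇒ [10, 12, 8, 6, 24, 21, 17, 16, 11, 20, 23, 5, 15]
j=8: 11≤15, i=4, swap(4,8) ⇒ [10, 12, 8, 6, 11, 21, 17, 16, 24, 20, 23, 5, 15]
j=9: 20>15, skip
j=10: 23>15, skip
j=11: 5≤15, i=5, swap(5,11) ⇒ [10, 12, 8, 6, 11, 5, 17, 16, 24, 20, 23, 21, 15]
swap(6,12) ⇒ [10, 12, 8, 6, 11, 5, 15, 16, 24, 20, 23, 21, 17]; return 6
p = 6; k-1 = 0 < 6 ⇒ left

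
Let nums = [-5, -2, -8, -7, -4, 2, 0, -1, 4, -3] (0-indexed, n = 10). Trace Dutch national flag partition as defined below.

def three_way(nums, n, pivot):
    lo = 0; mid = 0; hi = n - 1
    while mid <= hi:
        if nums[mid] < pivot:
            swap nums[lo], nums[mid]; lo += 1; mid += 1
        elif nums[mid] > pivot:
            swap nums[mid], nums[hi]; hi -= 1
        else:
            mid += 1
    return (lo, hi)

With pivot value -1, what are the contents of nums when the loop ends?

[-5, -2, -8, -7, -4, -3, -1, 4, 0, 2]

pivot = -1; lo=0, mid=0, hi=9
nums[mid]=-5<-1: swap nums[0],nums[0]; lo=1,mid=1 → [-5, -2, -8, -7, -4, 2, 0, -1, 4, -3]
nums[mid]=-2<-1: swap nums[1],nums[1]; lo=2,mid=2 → [-5, -2, -8, -7, -4, 2, 0, -1, 4, -3]
nums[mid]=-8<-1: swap nums[2],nums[2]; lo=3,mid=3 → [-5, -2, -8, -7, -4, 2, 0, -1, 4, -3]
nums[mid]=-7<-1: swap nums[3],nums[3]; lo=4,mid=4 → [-5, -2, -8, -7, -4, 2, 0, -1, 4, -3]
nums[mid]=-4<-1: swap nums[4],nums[4]; lo=5,mid=5 → [-5, -2, -8, -7, -4, 2, 0, -1, 4, -3]
nums[mid]=2>-1: swap nums[5],nums[9]; hi=8 → [-5, -2, -8, -7, -4, -3, 0, -1, 4, 2]
nums[mid]=-3<-1: swap nums[5],nums[5]; lo=6,mid=6 → [-5, -2, -8, -7, -4, -3, 0, -1, 4, 2]
nums[mid]=0>-1: swap nums[6],nums[8]; hi=7 → [-5, -2, -8, -7, -4, -3, 4, -1, 0, 2]
nums[mid]=4>-1: swap nums[6],nums[7]; hi=6 → [-5, -2, -8, -7, -4, -3, -1, 4, 0, 2]
nums[mid]=-1=-1: mid=7
end: lo=6, hi=6; nums = [-5, -2, -8, -7, -4, -3, -1, 4, 0, 2]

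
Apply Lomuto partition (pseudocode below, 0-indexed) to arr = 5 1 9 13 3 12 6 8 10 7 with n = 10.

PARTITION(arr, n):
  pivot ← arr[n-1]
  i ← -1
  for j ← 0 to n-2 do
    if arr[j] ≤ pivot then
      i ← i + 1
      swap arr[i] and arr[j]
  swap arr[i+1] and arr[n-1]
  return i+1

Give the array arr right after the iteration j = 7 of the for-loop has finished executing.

pivot=7, i=-1
j=0: 5≤7, i=0, swap(0,0) ⇒ 5 1 9 13 3 12 6 8 10 7
j=1: 1≤7, i=1, swap(1,1) ⇒ 5 1 9 13 3 12 6 8 10 7
j=2: 9>7, skip
j=3: 13>7, skip
j=4: 3≤7, i=2, swap(2,4) ⇒ 5 1 3 13 9 12 6 8 10 7
j=5: 12>7, skip
j=6: 6≤7, i=3, swap(3,6) ⇒ 5 1 3 6 9 12 13 8 10 7
j=7: 8>7, skip
(after j=7) arr = 5 1 3 6 9 12 13 8 10 7

5 1 3 6 9 12 13 8 10 7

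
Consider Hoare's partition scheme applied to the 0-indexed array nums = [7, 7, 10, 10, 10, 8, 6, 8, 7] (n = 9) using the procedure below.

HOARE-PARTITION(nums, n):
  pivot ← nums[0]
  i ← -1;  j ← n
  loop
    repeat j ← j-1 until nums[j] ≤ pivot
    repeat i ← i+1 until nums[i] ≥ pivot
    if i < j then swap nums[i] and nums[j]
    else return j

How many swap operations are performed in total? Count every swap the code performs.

pivot = nums[0] = 7; i = -1, j = 9
j→8 (nums[8]=7≤7), i→0 (nums[0]=7≥7); i<j, swap → [7, 7, 10, 10, 10, 8, 6, 8, 7]
j→6 (nums[6]=6≤7), i→1 (nums[1]=7≥7); i<j, swap → [7, 6, 10, 10, 10, 8, 7, 8, 7]
j→1, i→2; i≥j, return j=1. nums = [7, 6, 10, 10, 10, 8, 7, 8, 7]

2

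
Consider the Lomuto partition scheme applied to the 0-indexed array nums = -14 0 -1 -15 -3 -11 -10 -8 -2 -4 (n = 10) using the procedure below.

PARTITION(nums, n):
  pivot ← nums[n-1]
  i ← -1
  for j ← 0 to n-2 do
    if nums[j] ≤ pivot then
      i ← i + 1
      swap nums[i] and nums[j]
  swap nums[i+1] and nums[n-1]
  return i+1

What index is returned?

pivot = nums[9] = -4; i = -1
j=0: nums[0]=-14 ≤ -4 → i=0, swap nums[0],nums[0] (no change) → -14 0 -1 -15 -3 -11 -10 -8 -2 -4
j=1: nums[1]=0 > -4 → no swap
j=2: nums[2]=-1 > -4 → no swap
j=3: nums[3]=-15 ≤ -4 → i=1, swap nums[1],nums[3] → -14 -15 -1 0 -3 -11 -10 -8 -2 -4
j=4: nums[4]=-3 > -4 → no swap
j=5: nums[5]=-11 ≤ -4 → i=2, swap nums[2],nums[5] → -14 -15 -11 0 -3 -1 -10 -8 -2 -4
j=6: nums[6]=-10 ≤ -4 → i=3, swap nums[3],nums[6] → -14 -15 -11 -10 -3 -1 0 -8 -2 -4
j=7: nums[7]=-8 ≤ -4 → i=4, swap nums[4],nums[7] → -14 -15 -11 -10 -8 -1 0 -3 -2 -4
j=8: nums[8]=-2 > -4 → no swap
final swap nums[5],nums[9] → -14 -15 -11 -10 -8 -4 0 -3 -2 -1; return 5

5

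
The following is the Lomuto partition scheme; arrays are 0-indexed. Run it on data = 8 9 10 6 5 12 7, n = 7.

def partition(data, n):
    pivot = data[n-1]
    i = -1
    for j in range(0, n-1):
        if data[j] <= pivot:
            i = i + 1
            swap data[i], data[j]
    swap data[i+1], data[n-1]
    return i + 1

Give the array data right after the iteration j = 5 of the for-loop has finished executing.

pivot = data[6] = 7; i = -1
j=0: data[0]=8 > 7 → no swap
j=1: data[1]=9 > 7 → no swap
j=2: data[2]=10 > 7 → no swap
j=3: data[3]=6 ≤ 7 → i=0, swap data[0],data[3] → 6 9 10 8 5 12 7
j=4: data[4]=5 ≤ 7 → i=1, swap data[1],data[4] → 6 5 10 8 9 12 7
j=5: data[5]=12 > 7 → no swap
(after j=5) data = 6 5 10 8 9 12 7

6 5 10 8 9 12 7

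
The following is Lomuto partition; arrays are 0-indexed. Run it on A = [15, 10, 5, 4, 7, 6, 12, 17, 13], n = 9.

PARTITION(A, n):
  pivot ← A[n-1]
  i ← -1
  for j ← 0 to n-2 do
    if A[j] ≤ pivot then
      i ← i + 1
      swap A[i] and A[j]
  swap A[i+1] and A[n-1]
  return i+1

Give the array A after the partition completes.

[10, 5, 4, 7, 6, 12, 13, 17, 15]

pivot = A[8] = 13; i = -1
j=0: A[0]=15 > 13 → no swap
j=1: A[1]=10 ≤ 13 → i=0, swap A[0],A[1] → [10, 15, 5, 4, 7, 6, 12, 17, 13]
j=2: A[2]=5 ≤ 13 → i=1, swap A[1],A[2] → [10, 5, 15, 4, 7, 6, 12, 17, 13]
j=3: A[3]=4 ≤ 13 → i=2, swap A[2],A[3] → [10, 5, 4, 15, 7, 6, 12, 17, 13]
j=4: A[4]=7 ≤ 13 → i=3, swap A[3],A[4] → [10, 5, 4, 7, 15, 6, 12, 17, 13]
j=5: A[5]=6 ≤ 13 → i=4, swap A[4],A[5] → [10, 5, 4, 7, 6, 15, 12, 17, 13]
j=6: A[6]=12 ≤ 13 → i=5, swap A[5],A[6] → [10, 5, 4, 7, 6, 12, 15, 17, 13]
j=7: A[7]=17 > 13 → no swap
final swap A[6],A[8] → [10, 5, 4, 7, 6, 12, 13, 17, 15]; return 6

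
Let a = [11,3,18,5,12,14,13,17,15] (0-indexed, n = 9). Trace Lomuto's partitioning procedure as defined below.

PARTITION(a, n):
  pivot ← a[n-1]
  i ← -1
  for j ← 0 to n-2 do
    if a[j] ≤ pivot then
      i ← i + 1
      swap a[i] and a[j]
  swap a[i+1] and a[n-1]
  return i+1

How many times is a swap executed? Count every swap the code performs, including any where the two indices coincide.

7

pivot=15, i=-1
j=0: 11≤15, i=0, swap(0,0) ⇒ [11,3,18,5,12,14,13,17,15]
j=1: 3≤15, i=1, swap(1,1) ⇒ [11,3,18,5,12,14,13,17,15]
j=2: 18>15, skip
j=3: 5≤15, i=2, swap(2,3) ⇒ [11,3,5,18,12,14,13,17,15]
j=4: 12≤15, i=3, swap(3,4) ⇒ [11,3,5,12,18,14,13,17,15]
j=5: 14≤15, i=4, swap(4,5) ⇒ [11,3,5,12,14,18,13,17,15]
j=6: 13≤15, i=5, swap(5,6) ⇒ [11,3,5,12,14,13,18,17,15]
j=7: 17>15, skip
swap(6,8) ⇒ [11,3,5,12,14,13,15,17,18]; return 6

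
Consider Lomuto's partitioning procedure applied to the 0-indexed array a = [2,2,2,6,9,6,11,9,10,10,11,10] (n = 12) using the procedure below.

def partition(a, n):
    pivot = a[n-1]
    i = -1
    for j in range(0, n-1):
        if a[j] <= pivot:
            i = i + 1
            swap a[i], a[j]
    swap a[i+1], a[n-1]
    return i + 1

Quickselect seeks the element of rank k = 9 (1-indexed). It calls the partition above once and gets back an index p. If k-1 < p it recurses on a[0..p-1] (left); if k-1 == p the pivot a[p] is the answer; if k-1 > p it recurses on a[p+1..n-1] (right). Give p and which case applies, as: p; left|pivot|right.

9; left

pivot = a[11] = 10; i = -1
j=0: a[0]=2 ≤ 10 → i=0, swap a[0],a[0] (no change) → [2,2,2,6,9,6,11,9,10,10,11,10]
j=1: a[1]=2 ≤ 10 → i=1, swap a[1],a[1] (no change) → [2,2,2,6,9,6,11,9,10,10,11,10]
j=2: a[2]=2 ≤ 10 → i=2, swap a[2],a[2] (no change) → [2,2,2,6,9,6,11,9,10,10,11,10]
j=3: a[3]=6 ≤ 10 → i=3, swap a[3],a[3] (no change) → [2,2,2,6,9,6,11,9,10,10,11,10]
j=4: a[4]=9 ≤ 10 → i=4, swap a[4],a[4] (no change) → [2,2,2,6,9,6,11,9,10,10,11,10]
j=5: a[5]=6 ≤ 10 → i=5, swap a[5],a[5] (no change) → [2,2,2,6,9,6,11,9,10,10,11,10]
j=6: a[6]=11 > 10 → no swap
j=7: a[7]=9 ≤ 10 → i=6, swap a[6],a[7] → [2,2,2,6,9,6,9,11,10,10,11,10]
j=8: a[8]=10 ≤ 10 → i=7, swap a[7],a[8] → [2,2,2,6,9,6,9,10,11,10,11,10]
j=9: a[9]=10 ≤ 10 → i=8, swap a[8],a[9] → [2,2,2,6,9,6,9,10,10,11,11,10]
j=10: a[10]=11 > 10 → no swap
final swap a[9],a[11] → [2,2,2,6,9,6,9,10,10,10,11,11]; return 9
p = 9; k-1 = 8 < 9 ⇒ left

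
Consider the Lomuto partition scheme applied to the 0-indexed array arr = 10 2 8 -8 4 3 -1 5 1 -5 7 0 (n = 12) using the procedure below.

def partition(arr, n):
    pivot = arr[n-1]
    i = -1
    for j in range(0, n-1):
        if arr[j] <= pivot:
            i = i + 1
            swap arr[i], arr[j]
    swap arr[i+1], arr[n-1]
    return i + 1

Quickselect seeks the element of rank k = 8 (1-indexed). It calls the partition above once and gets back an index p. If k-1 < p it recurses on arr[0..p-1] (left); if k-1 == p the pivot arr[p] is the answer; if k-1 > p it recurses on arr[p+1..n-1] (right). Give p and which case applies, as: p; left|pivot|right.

3; right

pivot=0, i=-1
j=0: 10>0, skip
j=1: 2>0, skip
j=2: 8>0, skip
j=3: -8≤0, i=0, swap(0,3) ⇒ -8 2 8 10 4 3 -1 5 1 -5 7 0
j=4: 4>0, skip
j=5: 3>0, skip
j=6: -1≤0, i=1, swap(1,6) ⇒ -8 -1 8 10 4 3 2 5 1 -5 7 0
j=7: 5>0, skip
j=8: 1>0, skip
j=9: -5≤0, i=2, swap(2,9) ⇒ -8 -1 -5 10 4 3 2 5 1 8 7 0
j=10: 7>0, skip
swap(3,11) ⇒ -8 -1 -5 0 4 3 2 5 1 8 7 10; return 3
p = 3; k-1 = 7 > 3 ⇒ right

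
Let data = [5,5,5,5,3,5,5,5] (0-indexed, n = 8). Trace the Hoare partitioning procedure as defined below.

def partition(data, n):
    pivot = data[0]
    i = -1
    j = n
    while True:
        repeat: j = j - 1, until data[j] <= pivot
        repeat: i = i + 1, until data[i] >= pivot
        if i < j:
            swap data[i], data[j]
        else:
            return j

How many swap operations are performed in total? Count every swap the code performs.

4

pivot = data[0] = 5; i = -1, j = 8
j→7 (data[7]=5≤5), i→0 (data[0]=5≥5); i<j, swap → [5,5,5,5,3,5,5,5]
j→6 (data[6]=5≤5), i→1 (data[1]=5≥5); i<j, swap → [5,5,5,5,3,5,5,5]
j→5 (data[5]=5≤5), i→2 (data[2]=5≥5); i<j, swap → [5,5,5,5,3,5,5,5]
j→4 (data[4]=3≤5), i→3 (data[3]=5≥5); i<j, swap → [5,5,5,3,5,5,5,5]
j→3, i→4; i≥j, return j=3. data = [5,5,5,3,5,5,5,5]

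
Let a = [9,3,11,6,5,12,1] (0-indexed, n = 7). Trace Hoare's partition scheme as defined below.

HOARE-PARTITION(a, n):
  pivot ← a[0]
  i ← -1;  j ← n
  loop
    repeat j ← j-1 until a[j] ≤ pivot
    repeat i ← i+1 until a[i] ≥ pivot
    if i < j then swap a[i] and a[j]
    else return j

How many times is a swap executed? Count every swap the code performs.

pivot = a[0] = 9; i = -1, j = 7
j→6 (a[6]=1≤9), i→0 (a[0]=9≥9); i<j, swap → [1,3,11,6,5,12,9]
j→4 (a[4]=5≤9), i→2 (a[2]=11≥9); i<j, swap → [1,3,5,6,11,12,9]
j→3, i→4; i≥j, return j=3. a = [1,3,5,6,11,12,9]

2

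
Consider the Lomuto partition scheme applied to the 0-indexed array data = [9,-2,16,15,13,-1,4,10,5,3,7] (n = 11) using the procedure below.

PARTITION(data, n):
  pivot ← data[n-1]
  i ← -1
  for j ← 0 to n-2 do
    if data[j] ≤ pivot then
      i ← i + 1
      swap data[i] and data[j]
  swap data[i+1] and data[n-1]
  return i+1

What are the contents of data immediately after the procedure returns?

pivot=7, i=-1
j=0: 9>7, skip
j=1: -2≤7, i=0, swap(0,1) ⇒ [-2,9,16,15,13,-1,4,10,5,3,7]
j=2: 16>7, skip
j=3: 15>7, skip
j=4: 13>7, skip
j=5: -1≤7, i=1, swap(1,5) ⇒ [-2,-1,16,15,13,9,4,10,5,3,7]
j=6: 4≤7, i=2, swap(2,6) ⇒ [-2,-1,4,15,13,9,16,10,5,3,7]
j=7: 10>7, skip
j=8: 5≤7, i=3, swap(3,8) ⇒ [-2,-1,4,5,13,9,16,10,15,3,7]
j=9: 3≤7, i=4, swap(4,9) ⇒ [-2,-1,4,5,3,9,16,10,15,13,7]
swap(5,10) ⇒ [-2,-1,4,5,3,7,16,10,15,13,9]; return 5

[-2,-1,4,5,3,7,16,10,15,13,9]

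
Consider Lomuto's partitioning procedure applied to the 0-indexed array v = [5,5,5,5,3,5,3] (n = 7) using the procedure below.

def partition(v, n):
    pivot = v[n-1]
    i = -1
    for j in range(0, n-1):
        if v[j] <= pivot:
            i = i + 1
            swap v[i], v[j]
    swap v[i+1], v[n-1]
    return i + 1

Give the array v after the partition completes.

pivot = v[6] = 3; i = -1
j=0: v[0]=5 > 3 → no swap
j=1: v[1]=5 > 3 → no swap
j=2: v[2]=5 > 3 → no swap
j=3: v[3]=5 > 3 → no swap
j=4: v[4]=3 ≤ 3 → i=0, swap v[0],v[4] → [3,5,5,5,5,5,3]
j=5: v[5]=5 > 3 → no swap
final swap v[1],v[6] → [3,3,5,5,5,5,5]; return 1

[3,3,5,5,5,5,5]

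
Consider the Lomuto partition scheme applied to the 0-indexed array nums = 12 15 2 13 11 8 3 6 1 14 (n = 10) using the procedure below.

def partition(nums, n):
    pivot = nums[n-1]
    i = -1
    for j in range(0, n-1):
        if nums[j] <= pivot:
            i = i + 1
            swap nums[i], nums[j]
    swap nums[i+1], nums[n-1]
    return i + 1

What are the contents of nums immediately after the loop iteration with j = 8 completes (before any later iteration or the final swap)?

pivot = nums[9] = 14; i = -1
j=0: nums[0]=12 ≤ 14 → i=0, swap nums[0],nums[0] (no change) → 12 15 2 13 11 8 3 6 1 14
j=1: nums[1]=15 > 14 → no swap
j=2: nums[2]=2 ≤ 14 → i=1, swap nums[1],nums[2] → 12 2 15 13 11 8 3 6 1 14
j=3: nums[3]=13 ≤ 14 → i=2, swap nums[2],nums[3] → 12 2 13 15 11 8 3 6 1 14
j=4: nums[4]=11 ≤ 14 → i=3, swap nums[3],nums[4] → 12 2 13 11 15 8 3 6 1 14
j=5: nums[5]=8 ≤ 14 → i=4, swap nums[4],nums[5] → 12 2 13 11 8 15 3 6 1 14
j=6: nums[6]=3 ≤ 14 → i=5, swap nums[5],nums[6] → 12 2 13 11 8 3 15 6 1 14
j=7: nums[7]=6 ≤ 14 → i=6, swap nums[6],nums[7] → 12 2 13 11 8 3 6 15 1 14
j=8: nums[8]=1 ≤ 14 → i=7, swap nums[7],nums[8] → 12 2 13 11 8 3 6 1 15 14
(after j=8) nums = 12 2 13 11 8 3 6 1 15 14

12 2 13 11 8 3 6 1 15 14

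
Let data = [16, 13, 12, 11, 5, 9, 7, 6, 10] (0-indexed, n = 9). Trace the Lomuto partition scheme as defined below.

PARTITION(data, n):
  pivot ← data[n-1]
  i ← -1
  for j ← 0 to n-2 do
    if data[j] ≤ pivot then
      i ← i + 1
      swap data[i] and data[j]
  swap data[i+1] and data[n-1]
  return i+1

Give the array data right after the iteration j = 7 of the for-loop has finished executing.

pivot=10, i=-1
j=0: 16>10, skip
j=1: 13>10, skip
j=2: 12>10, skip
j=3: 11>10, skip
j=4: 5≤10, i=0, swap(0,4) ⇒ [5, 13, 12, 11, 16, 9, 7, 6, 10]
j=5: 9≤10, i=1, swap(1,5) ⇒ [5, 9, 12, 11, 16, 13, 7, 6, 10]
j=6: 7≤10, i=2, swap(2,6) ⇒ [5, 9, 7, 11, 16, 13, 12, 6, 10]
j=7: 6≤10, i=3, swap(3,7) ⇒ [5, 9, 7, 6, 16, 13, 12, 11, 10]
(after j=7) data = [5, 9, 7, 6, 16, 13, 12, 11, 10]

[5, 9, 7, 6, 16, 13, 12, 11, 10]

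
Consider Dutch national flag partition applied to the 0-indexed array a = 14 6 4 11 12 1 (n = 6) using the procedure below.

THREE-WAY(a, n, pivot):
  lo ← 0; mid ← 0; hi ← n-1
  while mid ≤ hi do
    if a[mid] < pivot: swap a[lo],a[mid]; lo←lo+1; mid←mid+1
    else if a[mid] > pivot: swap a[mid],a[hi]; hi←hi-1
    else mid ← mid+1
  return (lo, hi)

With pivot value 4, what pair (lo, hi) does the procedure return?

(1, 1)

lo=0 mid=0 hi=5
14>4: swap(0,5), hi=4 ⇒ 1 6 4 11 12 14
1<4: swap(0,0), lo=1 mid=1 ⇒ 1 6 4 11 12 14
6>4: swap(1,4), hi=3 ⇒ 1 12 4 11 6 14
12>4: swap(1,3), hi=2 ⇒ 1 11 4 12 6 14
11>4: swap(1,2), hi=1 ⇒ 1 4 11 12 6 14
4=4: mid=2
done. lo=1 hi=1; a=1 4 11 12 6 14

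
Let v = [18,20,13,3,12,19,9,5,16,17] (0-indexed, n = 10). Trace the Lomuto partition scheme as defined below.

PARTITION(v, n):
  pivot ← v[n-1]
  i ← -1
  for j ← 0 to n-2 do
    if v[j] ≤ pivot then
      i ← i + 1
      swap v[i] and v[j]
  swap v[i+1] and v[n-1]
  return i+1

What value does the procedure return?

pivot = v[9] = 17; i = -1
j=0: v[0]=18 > 17 → no swap
j=1: v[1]=20 > 17 → no swap
j=2: v[2]=13 ≤ 17 → i=0, swap v[0],v[2] → [13,20,18,3,12,19,9,5,16,17]
j=3: v[3]=3 ≤ 17 → i=1, swap v[1],v[3] → [13,3,18,20,12,19,9,5,16,17]
j=4: v[4]=12 ≤ 17 → i=2, swap v[2],v[4] → [13,3,12,20,18,19,9,5,16,17]
j=5: v[5]=19 > 17 → no swap
j=6: v[6]=9 ≤ 17 → i=3, swap v[3],v[6] → [13,3,12,9,18,19,20,5,16,17]
j=7: v[7]=5 ≤ 17 → i=4, swap v[4],v[7] → [13,3,12,9,5,19,20,18,16,17]
j=8: v[8]=16 ≤ 17 → i=5, swap v[5],v[8] → [13,3,12,9,5,16,20,18,19,17]
final swap v[6],v[9] → [13,3,12,9,5,16,17,18,19,20]; return 6

6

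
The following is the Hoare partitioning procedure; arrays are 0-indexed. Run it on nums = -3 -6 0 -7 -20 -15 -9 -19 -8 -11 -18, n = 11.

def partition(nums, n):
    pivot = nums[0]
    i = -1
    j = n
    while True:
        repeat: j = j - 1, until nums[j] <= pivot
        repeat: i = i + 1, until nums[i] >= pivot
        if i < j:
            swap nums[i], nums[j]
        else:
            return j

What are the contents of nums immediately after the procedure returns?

-18 -6 -11 -7 -20 -15 -9 -19 -8 0 -3

pivot=-3
j stops at 10 (-18), i stops at 0 (-3); swap ⇒ -18 -6 0 -7 -20 -15 -9 -19 -8 -11 -3
j stops at 9 (-11), i stops at 2 (0); swap ⇒ -18 -6 -11 -7 -20 -15 -9 -19 -8 0 -3
j stops at 8, i stops at 9; i≥j ⇒ return 8. nums=-18 -6 -11 -7 -20 -15 -9 -19 -8 0 -3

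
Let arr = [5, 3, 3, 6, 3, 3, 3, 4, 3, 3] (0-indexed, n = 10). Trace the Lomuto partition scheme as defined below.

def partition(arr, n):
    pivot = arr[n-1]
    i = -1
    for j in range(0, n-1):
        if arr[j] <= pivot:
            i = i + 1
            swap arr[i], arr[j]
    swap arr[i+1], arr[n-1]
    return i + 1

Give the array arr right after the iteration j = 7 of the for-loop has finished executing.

pivot = arr[9] = 3; i = -1
j=0: arr[0]=5 > 3 → no swap
j=1: arr[1]=3 ≤ 3 → i=0, swap arr[0],arr[1] → [3, 5, 3, 6, 3, 3, 3, 4, 3, 3]
j=2: arr[2]=3 ≤ 3 → i=1, swap arr[1],arr[2] → [3, 3, 5, 6, 3, 3, 3, 4, 3, 3]
j=3: arr[3]=6 > 3 → no swap
j=4: arr[4]=3 ≤ 3 → i=2, swap arr[2],arr[4] → [3, 3, 3, 6, 5, 3, 3, 4, 3, 3]
j=5: arr[5]=3 ≤ 3 → i=3, swap arr[3],arr[5] → [3, 3, 3, 3, 5, 6, 3, 4, 3, 3]
j=6: arr[6]=3 ≤ 3 → i=4, swap arr[4],arr[6] → [3, 3, 3, 3, 3, 6, 5, 4, 3, 3]
j=7: arr[7]=4 > 3 → no swap
(after j=7) arr = [3, 3, 3, 3, 3, 6, 5, 4, 3, 3]

[3, 3, 3, 3, 3, 6, 5, 4, 3, 3]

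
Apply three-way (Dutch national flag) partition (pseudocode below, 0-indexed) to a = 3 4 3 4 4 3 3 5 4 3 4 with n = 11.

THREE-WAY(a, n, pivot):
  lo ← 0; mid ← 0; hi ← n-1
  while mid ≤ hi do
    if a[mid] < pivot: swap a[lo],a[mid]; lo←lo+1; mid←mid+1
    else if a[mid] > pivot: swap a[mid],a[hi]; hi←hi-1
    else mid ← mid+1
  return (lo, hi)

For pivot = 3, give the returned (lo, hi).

(0, 4)

pivot = 3; lo=0, mid=0, hi=10
a[mid]=3=3: mid=1
a[mid]=4>3: swap a[1],a[10]; hi=9 → 3 4 3 4 4 3 3 5 4 3 4
a[mid]=4>3: swap a[1],a[9]; hi=8 → 3 3 3 4 4 3 3 5 4 4 4
a[mid]=3=3: mid=2
a[mid]=3=3: mid=3
a[mid]=4>3: swap a[3],a[8]; hi=7 → 3 3 3 4 4 3 3 5 4 4 4
a[mid]=4>3: swap a[3],a[7]; hi=6 → 3 3 3 5 4 3 3 4 4 4 4
a[mid]=5>3: swap a[3],a[6]; hi=5 → 3 3 3 3 4 3 5 4 4 4 4
a[mid]=3=3: mid=4
a[mid]=4>3: swap a[4],a[5]; hi=4 → 3 3 3 3 3 4 5 4 4 4 4
a[mid]=3=3: mid=5
end: lo=0, hi=4; a = 3 3 3 3 3 4 5 4 4 4 4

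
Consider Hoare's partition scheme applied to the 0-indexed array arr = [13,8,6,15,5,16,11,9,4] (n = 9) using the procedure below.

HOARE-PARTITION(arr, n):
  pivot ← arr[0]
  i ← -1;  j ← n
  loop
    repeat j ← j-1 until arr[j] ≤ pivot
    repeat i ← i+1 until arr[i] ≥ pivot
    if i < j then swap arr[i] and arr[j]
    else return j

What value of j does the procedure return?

5

pivot=13
j stops at 8 (4), i stops at 0 (13); swap ⇒ [4,8,6,15,5,16,11,9,13]
j stops at 7 (9), i stops at 3 (15); swap ⇒ [4,8,6,9,5,16,11,15,13]
j stops at 6 (11), i stops at 5 (16); swap ⇒ [4,8,6,9,5,11,16,15,13]
j stops at 5, i stops at 6; i≥j ⇒ return 5. arr=[4,8,6,9,5,11,16,15,13]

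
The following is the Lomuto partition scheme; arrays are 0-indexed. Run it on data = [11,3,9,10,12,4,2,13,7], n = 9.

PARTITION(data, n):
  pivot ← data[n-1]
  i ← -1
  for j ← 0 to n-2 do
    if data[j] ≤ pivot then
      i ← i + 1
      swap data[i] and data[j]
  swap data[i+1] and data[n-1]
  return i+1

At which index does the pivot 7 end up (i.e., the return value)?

pivot = data[8] = 7; i = -1
j=0: data[0]=11 > 7 → no swap
j=1: data[1]=3 ≤ 7 → i=0, swap data[0],data[1] → [3,11,9,10,12,4,2,13,7]
j=2: data[2]=9 > 7 → no swap
j=3: data[3]=10 > 7 → no swap
j=4: data[4]=12 > 7 → no swap
j=5: data[5]=4 ≤ 7 → i=1, swap data[1],data[5] → [3,4,9,10,12,11,2,13,7]
j=6: data[6]=2 ≤ 7 → i=2, swap data[2],data[6] → [3,4,2,10,12,11,9,13,7]
j=7: data[7]=13 > 7 → no swap
final swap data[3],data[8] → [3,4,2,7,12,11,9,13,10]; return 3

3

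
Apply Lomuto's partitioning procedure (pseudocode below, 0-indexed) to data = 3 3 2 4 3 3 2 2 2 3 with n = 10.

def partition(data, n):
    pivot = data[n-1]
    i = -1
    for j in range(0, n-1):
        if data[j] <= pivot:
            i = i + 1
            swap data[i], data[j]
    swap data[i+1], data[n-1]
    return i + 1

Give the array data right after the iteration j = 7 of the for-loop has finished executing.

pivot = data[9] = 3; i = -1
j=0: data[0]=3 ≤ 3 → i=0, swap data[0],data[0] (no change) → 3 3 2 4 3 3 2 2 2 3
j=1: data[1]=3 ≤ 3 → i=1, swap data[1],data[1] (no change) → 3 3 2 4 3 3 2 2 2 3
j=2: data[2]=2 ≤ 3 → i=2, swap data[2],data[2] (no change) → 3 3 2 4 3 3 2 2 2 3
j=3: data[3]=4 > 3 → no swap
j=4: data[4]=3 ≤ 3 → i=3, swap data[3],data[4] → 3 3 2 3 4 3 2 2 2 3
j=5: data[5]=3 ≤ 3 → i=4, swap data[4],data[5] → 3 3 2 3 3 4 2 2 2 3
j=6: data[6]=2 ≤ 3 → i=5, swap data[5],data[6] → 3 3 2 3 3 2 4 2 2 3
j=7: data[7]=2 ≤ 3 → i=6, swap data[6],data[7] → 3 3 2 3 3 2 2 4 2 3
(after j=7) data = 3 3 2 3 3 2 2 4 2 3

3 3 2 3 3 2 2 4 2 3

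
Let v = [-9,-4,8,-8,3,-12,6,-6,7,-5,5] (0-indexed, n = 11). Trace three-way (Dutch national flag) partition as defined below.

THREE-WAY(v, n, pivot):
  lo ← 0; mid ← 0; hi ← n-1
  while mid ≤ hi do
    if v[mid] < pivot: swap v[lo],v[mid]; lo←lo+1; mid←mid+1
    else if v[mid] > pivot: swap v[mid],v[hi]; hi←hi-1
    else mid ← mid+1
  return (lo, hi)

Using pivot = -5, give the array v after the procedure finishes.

[-9,-6,-8,-12,-5,6,3,7,8,5,-4]

lo=0 mid=0 hi=10
-9<-5: swap(0,0), lo=1 mid=1 ⇒ [-9,-4,8,-8,3,-12,6,-6,7,-5,5]
-4>-5: swap(1,10), hi=9 ⇒ [-9,5,8,-8,3,-12,6,-6,7,-5,-4]
5>-5: swap(1,9), hi=8 ⇒ [-9,-5,8,-8,3,-12,6,-6,7,5,-4]
-5=-5: mid=2
8>-5: swap(2,8), hi=7 ⇒ [-9,-5,7,-8,3,-12,6,-6,8,5,-4]
7>-5: swap(2,7), hi=6 ⇒ [-9,-5,-6,-8,3,-12,6,7,8,5,-4]
-6<-5: swap(1,2), lo=2 mid=3 ⇒ [-9,-6,-5,-8,3,-12,6,7,8,5,-4]
-8<-5: swap(2,3), lo=3 mid=4 ⇒ [-9,-6,-8,-5,3,-12,6,7,8,5,-4]
3>-5: swap(4,6), hi=5 ⇒ [-9,-6,-8,-5,6,-12,3,7,8,5,-4]
6>-5: swap(4,5), hi=4 ⇒ [-9,-6,-8,-5,-12,6,3,7,8,5,-4]
-12<-5: swap(3,4), lo=4 mid=5 ⇒ [-9,-6,-8,-12,-5,6,3,7,8,5,-4]
done. lo=4 hi=4; v=[-9,-6,-8,-12,-5,6,3,7,8,5,-4]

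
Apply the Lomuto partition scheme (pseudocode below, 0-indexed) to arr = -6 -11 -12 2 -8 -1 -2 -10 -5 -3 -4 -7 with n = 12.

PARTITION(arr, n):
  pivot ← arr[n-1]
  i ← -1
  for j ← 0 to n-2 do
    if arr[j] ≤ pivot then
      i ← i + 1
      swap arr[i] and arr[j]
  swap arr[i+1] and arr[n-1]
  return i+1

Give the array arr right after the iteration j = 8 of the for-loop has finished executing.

pivot=-7, i=-1
j=0: -6>-7, skip
j=1: -11≤-7, i=0, swap(0,1) ⇒ -11 -6 -12 2 -8 -1 -2 -10 -5 -3 -4 -7
j=2: -12≤-7, i=1, swap(1,2) ⇒ -11 -12 -6 2 -8 -1 -2 -10 -5 -3 -4 -7
j=3: 2>-7, skip
j=4: -8≤-7, i=2, swap(2,4) ⇒ -11 -12 -8 2 -6 -1 -2 -10 -5 -3 -4 -7
j=5: -1>-7, skip
j=6: -2>-7, skip
j=7: -10≤-7, i=3, swap(3,7) ⇒ -11 -12 -8 -10 -6 -1 -2 2 -5 -3 -4 -7
j=8: -5>-7, skip
(after j=8) arr = -11 -12 -8 -10 -6 -1 -2 2 -5 -3 -4 -7

-11 -12 -8 -10 -6 -1 -2 2 -5 -3 -4 -7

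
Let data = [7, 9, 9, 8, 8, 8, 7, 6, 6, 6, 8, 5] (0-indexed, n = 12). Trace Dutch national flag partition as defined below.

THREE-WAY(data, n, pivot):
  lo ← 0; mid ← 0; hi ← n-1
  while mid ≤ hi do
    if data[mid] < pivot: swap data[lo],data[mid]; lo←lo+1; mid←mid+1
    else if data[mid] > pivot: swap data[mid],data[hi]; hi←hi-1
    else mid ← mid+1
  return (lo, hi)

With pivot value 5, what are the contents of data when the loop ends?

[5, 9, 8, 8, 8, 7, 6, 6, 6, 8, 9, 7]

pivot = 5; lo=0, mid=0, hi=11
data[mid]=7>5: swap data[0],data[11]; hi=10 → [5, 9, 9, 8, 8, 8, 7, 6, 6, 6, 8, 7]
data[mid]=5=5: mid=1
data[mid]=9>5: swap data[1],data[10]; hi=9 → [5, 8, 9, 8, 8, 8, 7, 6, 6, 6, 9, 7]
data[mid]=8>5: swap data[1],data[9]; hi=8 → [5, 6, 9, 8, 8, 8, 7, 6, 6, 8, 9, 7]
data[mid]=6>5: swap data[1],data[8]; hi=7 → [5, 6, 9, 8, 8, 8, 7, 6, 6, 8, 9, 7]
data[mid]=6>5: swap data[1],data[7]; hi=6 → [5, 6, 9, 8, 8, 8, 7, 6, 6, 8, 9, 7]
data[mid]=6>5: swap data[1],data[6]; hi=5 → [5, 7, 9, 8, 8, 8, 6, 6, 6, 8, 9, 7]
data[mid]=7>5: swap data[1],data[5]; hi=4 → [5, 8, 9, 8, 8, 7, 6, 6, 6, 8, 9, 7]
data[mid]=8>5: swap data[1],data[4]; hi=3 → [5, 8, 9, 8, 8, 7, 6, 6, 6, 8, 9, 7]
data[mid]=8>5: swap data[1],data[3]; hi=2 → [5, 8, 9, 8, 8, 7, 6, 6, 6, 8, 9, 7]
data[mid]=8>5: swap data[1],data[2]; hi=1 → [5, 9, 8, 8, 8, 7, 6, 6, 6, 8, 9, 7]
data[mid]=9>5: swap data[1],data[1]; hi=0 → [5, 9, 8, 8, 8, 7, 6, 6, 6, 8, 9, 7]
end: lo=0, hi=0; data = [5, 9, 8, 8, 8, 7, 6, 6, 6, 8, 9, 7]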